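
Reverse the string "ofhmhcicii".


Input: ofhmhcicii
Reading characters right to left:
  Position 9: 'i'
  Position 8: 'i'
  Position 7: 'c'
  Position 6: 'i'
  Position 5: 'c'
  Position 4: 'h'
  Position 3: 'm'
  Position 2: 'h'
  Position 1: 'f'
  Position 0: 'o'
Reversed: iicichmhfo

iicichmhfo


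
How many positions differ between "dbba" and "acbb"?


Comparing "dbba" and "acbb" position by position:
  Position 0: 'd' vs 'a' => DIFFER
  Position 1: 'b' vs 'c' => DIFFER
  Position 2: 'b' vs 'b' => same
  Position 3: 'a' vs 'b' => DIFFER
Positions that differ: 3

3


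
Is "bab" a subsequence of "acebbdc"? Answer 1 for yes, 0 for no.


Check if "bab" is a subsequence of "acebbdc"
Greedy scan:
  Position 0 ('a'): no match needed
  Position 1 ('c'): no match needed
  Position 2 ('e'): no match needed
  Position 3 ('b'): matches sub[0] = 'b'
  Position 4 ('b'): no match needed
  Position 5 ('d'): no match needed
  Position 6 ('c'): no match needed
Only matched 1/3 characters => not a subsequence

0


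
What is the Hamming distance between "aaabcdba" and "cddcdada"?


Comparing "aaabcdba" and "cddcdada" position by position:
  Position 0: 'a' vs 'c' => differ
  Position 1: 'a' vs 'd' => differ
  Position 2: 'a' vs 'd' => differ
  Position 3: 'b' vs 'c' => differ
  Position 4: 'c' vs 'd' => differ
  Position 5: 'd' vs 'a' => differ
  Position 6: 'b' vs 'd' => differ
  Position 7: 'a' vs 'a' => same
Total differences (Hamming distance): 7

7


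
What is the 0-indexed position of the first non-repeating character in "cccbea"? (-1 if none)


Input: cccbea
Character frequencies:
  'a': 1
  'b': 1
  'c': 3
  'e': 1
Scanning left to right for freq == 1:
  Position 0 ('c'): freq=3, skip
  Position 1 ('c'): freq=3, skip
  Position 2 ('c'): freq=3, skip
  Position 3 ('b'): unique! => answer = 3

3


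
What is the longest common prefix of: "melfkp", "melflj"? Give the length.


Words: melfkp, melflj
  Position 0: all 'm' => match
  Position 1: all 'e' => match
  Position 2: all 'l' => match
  Position 3: all 'f' => match
  Position 4: ('k', 'l') => mismatch, stop
LCP = "melf" (length 4)

4


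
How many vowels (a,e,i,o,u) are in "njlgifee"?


Input: njlgifee
Checking each character:
  'n' at position 0: consonant
  'j' at position 1: consonant
  'l' at position 2: consonant
  'g' at position 3: consonant
  'i' at position 4: vowel (running total: 1)
  'f' at position 5: consonant
  'e' at position 6: vowel (running total: 2)
  'e' at position 7: vowel (running total: 3)
Total vowels: 3

3


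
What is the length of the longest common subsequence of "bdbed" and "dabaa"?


LCS of "bdbed" and "dabaa"
DP table:
           d    a    b    a    a
      0    0    0    0    0    0
  b   0    0    0    1    1    1
  d   0    1    1    1    1    1
  b   0    1    1    2    2    2
  e   0    1    1    2    2    2
  d   0    1    1    2    2    2
LCS length = dp[5][5] = 2

2


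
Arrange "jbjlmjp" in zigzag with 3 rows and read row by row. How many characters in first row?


Zigzag "jbjlmjp" into 3 rows:
Placing characters:
  'j' => row 0
  'b' => row 1
  'j' => row 2
  'l' => row 1
  'm' => row 0
  'j' => row 1
  'p' => row 2
Rows:
  Row 0: "jm"
  Row 1: "blj"
  Row 2: "jp"
First row length: 2

2


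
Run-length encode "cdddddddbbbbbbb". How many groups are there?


Input: cdddddddbbbbbbb
Scanning for consecutive runs:
  Group 1: 'c' x 1 (positions 0-0)
  Group 2: 'd' x 7 (positions 1-7)
  Group 3: 'b' x 7 (positions 8-14)
Total groups: 3

3


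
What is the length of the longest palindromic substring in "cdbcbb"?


Input: "cdbcbb"
Checking substrings for palindromes:
  [2:5] "bcb" (len 3) => palindrome
  [4:6] "bb" (len 2) => palindrome
Longest palindromic substring: "bcb" with length 3

3


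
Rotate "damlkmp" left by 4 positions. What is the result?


Input: "damlkmp", rotate left by 4
First 4 characters: "daml"
Remaining characters: "kmp"
Concatenate remaining + first: "kmp" + "daml" = "kmpdaml"

kmpdaml


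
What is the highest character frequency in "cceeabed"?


Input: cceeabed
Character counts:
  'a': 1
  'b': 1
  'c': 2
  'd': 1
  'e': 3
Maximum frequency: 3

3


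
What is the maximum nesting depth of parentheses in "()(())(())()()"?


Input: "()(())(())()()"
Tracking depth:
  Position 0 '(': depth becomes 1
  Position 1 ')': depth becomes 0
  Position 2 '(': depth becomes 1
  Position 3 '(': depth becomes 2
  Position 4 ')': depth becomes 1
  Position 5 ')': depth becomes 0
  Position 6 '(': depth becomes 1
  Position 7 '(': depth becomes 2
  Position 8 ')': depth becomes 1
  Position 9 ')': depth becomes 0
  Position 10 '(': depth becomes 1
  Position 11 ')': depth becomes 0
  Position 12 '(': depth becomes 1
  Position 13 ')': depth becomes 0
Maximum depth reached: 2

2


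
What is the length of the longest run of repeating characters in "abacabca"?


Input: "abacabca"
Scanning for longest run:
  Position 1 ('b'): new char, reset run to 1
  Position 2 ('a'): new char, reset run to 1
  Position 3 ('c'): new char, reset run to 1
  Position 4 ('a'): new char, reset run to 1
  Position 5 ('b'): new char, reset run to 1
  Position 6 ('c'): new char, reset run to 1
  Position 7 ('a'): new char, reset run to 1
Longest run: 'a' with length 1

1


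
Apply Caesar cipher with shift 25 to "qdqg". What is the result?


Caesar cipher: shift "qdqg" by 25
  'q' (pos 16) + 25 = pos 15 = 'p'
  'd' (pos 3) + 25 = pos 2 = 'c'
  'q' (pos 16) + 25 = pos 15 = 'p'
  'g' (pos 6) + 25 = pos 5 = 'f'
Result: pcpf

pcpf


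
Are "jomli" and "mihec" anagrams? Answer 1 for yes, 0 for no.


Strings: "jomli", "mihec"
Sorted first:  ijlmo
Sorted second: cehim
Differ at position 0: 'i' vs 'c' => not anagrams

0


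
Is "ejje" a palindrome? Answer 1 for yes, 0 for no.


Input: ejje
Reversed: ejje
  Compare pos 0 ('e') with pos 3 ('e'): match
  Compare pos 1 ('j') with pos 2 ('j'): match
Result: palindrome

1


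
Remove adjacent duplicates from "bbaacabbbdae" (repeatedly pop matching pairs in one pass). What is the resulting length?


Input: bbaacabbbdae
Stack-based adjacent duplicate removal:
  Read 'b': push. Stack: b
  Read 'b': matches stack top 'b' => pop. Stack: (empty)
  Read 'a': push. Stack: a
  Read 'a': matches stack top 'a' => pop. Stack: (empty)
  Read 'c': push. Stack: c
  Read 'a': push. Stack: ca
  Read 'b': push. Stack: cab
  Read 'b': matches stack top 'b' => pop. Stack: ca
  Read 'b': push. Stack: cab
  Read 'd': push. Stack: cabd
  Read 'a': push. Stack: cabda
  Read 'e': push. Stack: cabdae
Final stack: "cabdae" (length 6)

6


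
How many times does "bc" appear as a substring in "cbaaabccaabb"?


Searching for "bc" in "cbaaabccaabb"
Scanning each position:
  Position 0: "cb" => no
  Position 1: "ba" => no
  Position 2: "aa" => no
  Position 3: "aa" => no
  Position 4: "ab" => no
  Position 5: "bc" => MATCH
  Position 6: "cc" => no
  Position 7: "ca" => no
  Position 8: "aa" => no
  Position 9: "ab" => no
  Position 10: "bb" => no
Total occurrences: 1

1


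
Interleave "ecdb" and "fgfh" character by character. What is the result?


Interleaving "ecdb" and "fgfh":
  Position 0: 'e' from first, 'f' from second => "ef"
  Position 1: 'c' from first, 'g' from second => "cg"
  Position 2: 'd' from first, 'f' from second => "df"
  Position 3: 'b' from first, 'h' from second => "bh"
Result: efcgdfbh

efcgdfbh


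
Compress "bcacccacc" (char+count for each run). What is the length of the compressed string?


Input: bcacccacc
Runs:
  'b' x 1 => "b1"
  'c' x 1 => "c1"
  'a' x 1 => "a1"
  'c' x 3 => "c3"
  'a' x 1 => "a1"
  'c' x 2 => "c2"
Compressed: "b1c1a1c3a1c2"
Compressed length: 12

12


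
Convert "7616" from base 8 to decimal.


Input: "7616" in base 8
Positional expansion:
  Digit '7' (value 7) x 8^3 = 3584
  Digit '6' (value 6) x 8^2 = 384
  Digit '1' (value 1) x 8^1 = 8
  Digit '6' (value 6) x 8^0 = 6
Sum = 3982

3982


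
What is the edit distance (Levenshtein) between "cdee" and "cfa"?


Computing edit distance: "cdee" -> "cfa"
DP table:
           c    f    a
      0    1    2    3
  c   1    0    1    2
  d   2    1    1    2
  e   3    2    2    2
  e   4    3    3    3
Edit distance = dp[4][3] = 3

3


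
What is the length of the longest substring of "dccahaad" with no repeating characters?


Input: "dccahaad"
Sliding window (track last position of each char):
  Position 0 ('d'): window [0,0] length 1 -- new best
  Position 1 ('c'): window [0,1] length 2 -- new best
  Position 2 ('c'): repeat (last at 1), move window start to 2
  Position 2 ('c'): window [2,2] length 1
  Position 3 ('a'): window [2,3] length 2
  Position 4 ('h'): window [2,4] length 3 -- new best
  Position 5 ('a'): repeat (last at 3), move window start to 4
  Position 5 ('a'): window [4,5] length 2
  Position 6 ('a'): repeat (last at 5), move window start to 6
  Position 6 ('a'): window [6,6] length 1
  Position 7 ('d'): window [6,7] length 2
Longest substring with no repeats: "cah" with length 3

3


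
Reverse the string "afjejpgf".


Input: afjejpgf
Reading characters right to left:
  Position 7: 'f'
  Position 6: 'g'
  Position 5: 'p'
  Position 4: 'j'
  Position 3: 'e'
  Position 2: 'j'
  Position 1: 'f'
  Position 0: 'a'
Reversed: fgpjejfa

fgpjejfa


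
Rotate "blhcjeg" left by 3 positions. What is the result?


Input: "blhcjeg", rotate left by 3
First 3 characters: "blh"
Remaining characters: "cjeg"
Concatenate remaining + first: "cjeg" + "blh" = "cjegblh"

cjegblh


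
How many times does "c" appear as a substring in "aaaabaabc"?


Searching for "c" in "aaaabaabc"
Scanning each position:
  Position 0: "a" => no
  Position 1: "a" => no
  Position 2: "a" => no
  Position 3: "a" => no
  Position 4: "b" => no
  Position 5: "a" => no
  Position 6: "a" => no
  Position 7: "b" => no
  Position 8: "c" => MATCH
Total occurrences: 1

1


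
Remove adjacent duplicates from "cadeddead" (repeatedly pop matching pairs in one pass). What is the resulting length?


Input: cadeddead
Stack-based adjacent duplicate removal:
  Read 'c': push. Stack: c
  Read 'a': push. Stack: ca
  Read 'd': push. Stack: cad
  Read 'e': push. Stack: cade
  Read 'd': push. Stack: caded
  Read 'd': matches stack top 'd' => pop. Stack: cade
  Read 'e': matches stack top 'e' => pop. Stack: cad
  Read 'a': push. Stack: cada
  Read 'd': push. Stack: cadad
Final stack: "cadad" (length 5)

5


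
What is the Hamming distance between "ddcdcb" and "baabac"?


Comparing "ddcdcb" and "baabac" position by position:
  Position 0: 'd' vs 'b' => differ
  Position 1: 'd' vs 'a' => differ
  Position 2: 'c' vs 'a' => differ
  Position 3: 'd' vs 'b' => differ
  Position 4: 'c' vs 'a' => differ
  Position 5: 'b' vs 'c' => differ
Total differences (Hamming distance): 6

6


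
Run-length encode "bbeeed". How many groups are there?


Input: bbeeed
Scanning for consecutive runs:
  Group 1: 'b' x 2 (positions 0-1)
  Group 2: 'e' x 3 (positions 2-4)
  Group 3: 'd' x 1 (positions 5-5)
Total groups: 3

3


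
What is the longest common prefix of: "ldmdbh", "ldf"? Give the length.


Words: ldmdbh, ldf
  Position 0: all 'l' => match
  Position 1: all 'd' => match
  Position 2: ('m', 'f') => mismatch, stop
LCP = "ld" (length 2)

2


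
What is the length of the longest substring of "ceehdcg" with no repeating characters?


Input: "ceehdcg"
Sliding window (track last position of each char):
  Position 0 ('c'): window [0,0] length 1 -- new best
  Position 1 ('e'): window [0,1] length 2 -- new best
  Position 2 ('e'): repeat (last at 1), move window start to 2
  Position 2 ('e'): window [2,2] length 1
  Position 3 ('h'): window [2,3] length 2
  Position 4 ('d'): window [2,4] length 3 -- new best
  Position 5 ('c'): window [2,5] length 4 -- new best
  Position 6 ('g'): window [2,6] length 5 -- new best
Longest substring with no repeats: "ehdcg" with length 5

5


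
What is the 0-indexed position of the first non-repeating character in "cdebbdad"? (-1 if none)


Input: cdebbdad
Character frequencies:
  'a': 1
  'b': 2
  'c': 1
  'd': 3
  'e': 1
Scanning left to right for freq == 1:
  Position 0 ('c'): unique! => answer = 0

0


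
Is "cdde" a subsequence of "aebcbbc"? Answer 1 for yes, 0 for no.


Check if "cdde" is a subsequence of "aebcbbc"
Greedy scan:
  Position 0 ('a'): no match needed
  Position 1 ('e'): no match needed
  Position 2 ('b'): no match needed
  Position 3 ('c'): matches sub[0] = 'c'
  Position 4 ('b'): no match needed
  Position 5 ('b'): no match needed
  Position 6 ('c'): no match needed
Only matched 1/4 characters => not a subsequence

0


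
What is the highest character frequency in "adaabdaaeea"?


Input: adaabdaaeea
Character counts:
  'a': 6
  'b': 1
  'd': 2
  'e': 2
Maximum frequency: 6

6


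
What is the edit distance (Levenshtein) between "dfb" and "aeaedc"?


Computing edit distance: "dfb" -> "aeaedc"
DP table:
           a    e    a    e    d    c
      0    1    2    3    4    5    6
  d   1    1    2    3    4    4    5
  f   2    2    2    3    4    5    5
  b   3    3    3    3    4    5    6
Edit distance = dp[3][6] = 6

6


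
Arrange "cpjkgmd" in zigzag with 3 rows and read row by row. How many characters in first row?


Zigzag "cpjkgmd" into 3 rows:
Placing characters:
  'c' => row 0
  'p' => row 1
  'j' => row 2
  'k' => row 1
  'g' => row 0
  'm' => row 1
  'd' => row 2
Rows:
  Row 0: "cg"
  Row 1: "pkm"
  Row 2: "jd"
First row length: 2

2


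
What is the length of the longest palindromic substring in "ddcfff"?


Input: "ddcfff"
Checking substrings for palindromes:
  [3:6] "fff" (len 3) => palindrome
  [0:2] "dd" (len 2) => palindrome
  [3:5] "ff" (len 2) => palindrome
  [4:6] "ff" (len 2) => palindrome
Longest palindromic substring: "fff" with length 3

3


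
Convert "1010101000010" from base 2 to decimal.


Input: "1010101000010" in base 2
Positional expansion:
  Digit '1' (value 1) x 2^12 = 4096
  Digit '0' (value 0) x 2^11 = 0
  Digit '1' (value 1) x 2^10 = 1024
  Digit '0' (value 0) x 2^9 = 0
  Digit '1' (value 1) x 2^8 = 256
  Digit '0' (value 0) x 2^7 = 0
  Digit '1' (value 1) x 2^6 = 64
  Digit '0' (value 0) x 2^5 = 0
  Digit '0' (value 0) x 2^4 = 0
  Digit '0' (value 0) x 2^3 = 0
  Digit '0' (value 0) x 2^2 = 0
  Digit '1' (value 1) x 2^1 = 2
  Digit '0' (value 0) x 2^0 = 0
Sum = 5442

5442


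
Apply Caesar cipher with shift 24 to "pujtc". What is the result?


Caesar cipher: shift "pujtc" by 24
  'p' (pos 15) + 24 = pos 13 = 'n'
  'u' (pos 20) + 24 = pos 18 = 's'
  'j' (pos 9) + 24 = pos 7 = 'h'
  't' (pos 19) + 24 = pos 17 = 'r'
  'c' (pos 2) + 24 = pos 0 = 'a'
Result: nshra

nshra


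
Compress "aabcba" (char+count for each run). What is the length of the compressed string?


Input: aabcba
Runs:
  'a' x 2 => "a2"
  'b' x 1 => "b1"
  'c' x 1 => "c1"
  'b' x 1 => "b1"
  'a' x 1 => "a1"
Compressed: "a2b1c1b1a1"
Compressed length: 10

10


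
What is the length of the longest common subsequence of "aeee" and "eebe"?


LCS of "aeee" and "eebe"
DP table:
           e    e    b    e
      0    0    0    0    0
  a   0    0    0    0    0
  e   0    1    1    1    1
  e   0    1    2    2    2
  e   0    1    2    2    3
LCS length = dp[4][4] = 3

3


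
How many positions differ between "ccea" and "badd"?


Comparing "ccea" and "badd" position by position:
  Position 0: 'c' vs 'b' => DIFFER
  Position 1: 'c' vs 'a' => DIFFER
  Position 2: 'e' vs 'd' => DIFFER
  Position 3: 'a' vs 'd' => DIFFER
Positions that differ: 4

4


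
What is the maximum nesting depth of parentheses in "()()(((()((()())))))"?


Input: "()()(((()((()())))))"
Tracking depth:
  Position 0 '(': depth becomes 1
  Position 1 ')': depth becomes 0
  Position 2 '(': depth becomes 1
  Position 3 ')': depth becomes 0
  Position 4 '(': depth becomes 1
  Position 5 '(': depth becomes 2
  Position 6 '(': depth becomes 3
  Position 7 '(': depth becomes 4
  Position 8 ')': depth becomes 3
  Position 9 '(': depth becomes 4
  Position 10 '(': depth becomes 5
  Position 11 '(': depth becomes 6
  Position 12 ')': depth becomes 5
  Position 13 '(': depth becomes 6
  Position 14 ')': depth becomes 5
  Position 15 ')': depth becomes 4
  Position 16 ')': depth becomes 3
  Position 17 ')': depth becomes 2
  Position 18 ')': depth becomes 1
  Position 19 ')': depth becomes 0
Maximum depth reached: 6

6


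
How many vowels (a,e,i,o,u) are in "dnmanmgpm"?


Input: dnmanmgpm
Checking each character:
  'd' at position 0: consonant
  'n' at position 1: consonant
  'm' at position 2: consonant
  'a' at position 3: vowel (running total: 1)
  'n' at position 4: consonant
  'm' at position 5: consonant
  'g' at position 6: consonant
  'p' at position 7: consonant
  'm' at position 8: consonant
Total vowels: 1

1


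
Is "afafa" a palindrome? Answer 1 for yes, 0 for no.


Input: afafa
Reversed: afafa
  Compare pos 0 ('a') with pos 4 ('a'): match
  Compare pos 1 ('f') with pos 3 ('f'): match
Result: palindrome

1


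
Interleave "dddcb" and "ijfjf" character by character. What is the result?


Interleaving "dddcb" and "ijfjf":
  Position 0: 'd' from first, 'i' from second => "di"
  Position 1: 'd' from first, 'j' from second => "dj"
  Position 2: 'd' from first, 'f' from second => "df"
  Position 3: 'c' from first, 'j' from second => "cj"
  Position 4: 'b' from first, 'f' from second => "bf"
Result: didjdfcjbf

didjdfcjbf


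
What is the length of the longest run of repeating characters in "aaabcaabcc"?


Input: "aaabcaabcc"
Scanning for longest run:
  Position 1 ('a'): continues run of 'a', length=2
  Position 2 ('a'): continues run of 'a', length=3
  Position 3 ('b'): new char, reset run to 1
  Position 4 ('c'): new char, reset run to 1
  Position 5 ('a'): new char, reset run to 1
  Position 6 ('a'): continues run of 'a', length=2
  Position 7 ('b'): new char, reset run to 1
  Position 8 ('c'): new char, reset run to 1
  Position 9 ('c'): continues run of 'c', length=2
Longest run: 'a' with length 3

3


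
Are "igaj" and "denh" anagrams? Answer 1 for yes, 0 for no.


Strings: "igaj", "denh"
Sorted first:  agij
Sorted second: dehn
Differ at position 0: 'a' vs 'd' => not anagrams

0


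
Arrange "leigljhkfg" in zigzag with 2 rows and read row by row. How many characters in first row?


Zigzag "leigljhkfg" into 2 rows:
Placing characters:
  'l' => row 0
  'e' => row 1
  'i' => row 0
  'g' => row 1
  'l' => row 0
  'j' => row 1
  'h' => row 0
  'k' => row 1
  'f' => row 0
  'g' => row 1
Rows:
  Row 0: "lilhf"
  Row 1: "egjkg"
First row length: 5

5


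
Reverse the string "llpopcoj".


Input: llpopcoj
Reading characters right to left:
  Position 7: 'j'
  Position 6: 'o'
  Position 5: 'c'
  Position 4: 'p'
  Position 3: 'o'
  Position 2: 'p'
  Position 1: 'l'
  Position 0: 'l'
Reversed: jocpopll

jocpopll


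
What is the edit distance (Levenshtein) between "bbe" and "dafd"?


Computing edit distance: "bbe" -> "dafd"
DP table:
           d    a    f    d
      0    1    2    3    4
  b   1    1    2    3    4
  b   2    2    2    3    4
  e   3    3    3    3    4
Edit distance = dp[3][4] = 4

4


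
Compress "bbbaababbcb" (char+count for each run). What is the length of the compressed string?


Input: bbbaababbcb
Runs:
  'b' x 3 => "b3"
  'a' x 2 => "a2"
  'b' x 1 => "b1"
  'a' x 1 => "a1"
  'b' x 2 => "b2"
  'c' x 1 => "c1"
  'b' x 1 => "b1"
Compressed: "b3a2b1a1b2c1b1"
Compressed length: 14

14


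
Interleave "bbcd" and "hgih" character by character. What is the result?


Interleaving "bbcd" and "hgih":
  Position 0: 'b' from first, 'h' from second => "bh"
  Position 1: 'b' from first, 'g' from second => "bg"
  Position 2: 'c' from first, 'i' from second => "ci"
  Position 3: 'd' from first, 'h' from second => "dh"
Result: bhbgcidh

bhbgcidh


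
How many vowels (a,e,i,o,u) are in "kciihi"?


Input: kciihi
Checking each character:
  'k' at position 0: consonant
  'c' at position 1: consonant
  'i' at position 2: vowel (running total: 1)
  'i' at position 3: vowel (running total: 2)
  'h' at position 4: consonant
  'i' at position 5: vowel (running total: 3)
Total vowels: 3

3


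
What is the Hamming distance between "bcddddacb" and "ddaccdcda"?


Comparing "bcddddacb" and "ddaccdcda" position by position:
  Position 0: 'b' vs 'd' => differ
  Position 1: 'c' vs 'd' => differ
  Position 2: 'd' vs 'a' => differ
  Position 3: 'd' vs 'c' => differ
  Position 4: 'd' vs 'c' => differ
  Position 5: 'd' vs 'd' => same
  Position 6: 'a' vs 'c' => differ
  Position 7: 'c' vs 'd' => differ
  Position 8: 'b' vs 'a' => differ
Total differences (Hamming distance): 8

8


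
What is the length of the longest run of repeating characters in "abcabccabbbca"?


Input: "abcabccabbbca"
Scanning for longest run:
  Position 1 ('b'): new char, reset run to 1
  Position 2 ('c'): new char, reset run to 1
  Position 3 ('a'): new char, reset run to 1
  Position 4 ('b'): new char, reset run to 1
  Position 5 ('c'): new char, reset run to 1
  Position 6 ('c'): continues run of 'c', length=2
  Position 7 ('a'): new char, reset run to 1
  Position 8 ('b'): new char, reset run to 1
  Position 9 ('b'): continues run of 'b', length=2
  Position 10 ('b'): continues run of 'b', length=3
  Position 11 ('c'): new char, reset run to 1
  Position 12 ('a'): new char, reset run to 1
Longest run: 'b' with length 3

3


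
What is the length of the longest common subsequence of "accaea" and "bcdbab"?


LCS of "accaea" and "bcdbab"
DP table:
           b    c    d    b    a    b
      0    0    0    0    0    0    0
  a   0    0    0    0    0    1    1
  c   0    0    1    1    1    1    1
  c   0    0    1    1    1    1    1
  a   0    0    1    1    1    2    2
  e   0    0    1    1    1    2    2
  a   0    0    1    1    1    2    2
LCS length = dp[6][6] = 2

2


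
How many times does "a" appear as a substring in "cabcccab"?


Searching for "a" in "cabcccab"
Scanning each position:
  Position 0: "c" => no
  Position 1: "a" => MATCH
  Position 2: "b" => no
  Position 3: "c" => no
  Position 4: "c" => no
  Position 5: "c" => no
  Position 6: "a" => MATCH
  Position 7: "b" => no
Total occurrences: 2

2


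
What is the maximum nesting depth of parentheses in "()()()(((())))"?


Input: "()()()(((())))"
Tracking depth:
  Position 0 '(': depth becomes 1
  Position 1 ')': depth becomes 0
  Position 2 '(': depth becomes 1
  Position 3 ')': depth becomes 0
  Position 4 '(': depth becomes 1
  Position 5 ')': depth becomes 0
  Position 6 '(': depth becomes 1
  Position 7 '(': depth becomes 2
  Position 8 '(': depth becomes 3
  Position 9 '(': depth becomes 4
  Position 10 ')': depth becomes 3
  Position 11 ')': depth becomes 2
  Position 12 ')': depth becomes 1
  Position 13 ')': depth becomes 0
Maximum depth reached: 4

4


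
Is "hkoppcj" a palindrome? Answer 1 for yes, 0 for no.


Input: hkoppcj
Reversed: jcppokh
  Compare pos 0 ('h') with pos 6 ('j'): MISMATCH
  Compare pos 1 ('k') with pos 5 ('c'): MISMATCH
  Compare pos 2 ('o') with pos 4 ('p'): MISMATCH
Result: not a palindrome

0


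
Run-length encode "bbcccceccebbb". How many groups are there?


Input: bbcccceccebbb
Scanning for consecutive runs:
  Group 1: 'b' x 2 (positions 0-1)
  Group 2: 'c' x 4 (positions 2-5)
  Group 3: 'e' x 1 (positions 6-6)
  Group 4: 'c' x 2 (positions 7-8)
  Group 5: 'e' x 1 (positions 9-9)
  Group 6: 'b' x 3 (positions 10-12)
Total groups: 6

6


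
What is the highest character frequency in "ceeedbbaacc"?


Input: ceeedbbaacc
Character counts:
  'a': 2
  'b': 2
  'c': 3
  'd': 1
  'e': 3
Maximum frequency: 3

3


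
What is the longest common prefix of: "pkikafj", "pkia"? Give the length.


Words: pkikafj, pkia
  Position 0: all 'p' => match
  Position 1: all 'k' => match
  Position 2: all 'i' => match
  Position 3: ('k', 'a') => mismatch, stop
LCP = "pki" (length 3)

3


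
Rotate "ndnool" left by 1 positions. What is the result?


Input: "ndnool", rotate left by 1
First 1 characters: "n"
Remaining characters: "dnool"
Concatenate remaining + first: "dnool" + "n" = "dnooln"

dnooln


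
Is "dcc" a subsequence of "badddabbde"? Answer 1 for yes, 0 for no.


Check if "dcc" is a subsequence of "badddabbde"
Greedy scan:
  Position 0 ('b'): no match needed
  Position 1 ('a'): no match needed
  Position 2 ('d'): matches sub[0] = 'd'
  Position 3 ('d'): no match needed
  Position 4 ('d'): no match needed
  Position 5 ('a'): no match needed
  Position 6 ('b'): no match needed
  Position 7 ('b'): no match needed
  Position 8 ('d'): no match needed
  Position 9 ('e'): no match needed
Only matched 1/3 characters => not a subsequence

0


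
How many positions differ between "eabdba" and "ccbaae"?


Comparing "eabdba" and "ccbaae" position by position:
  Position 0: 'e' vs 'c' => DIFFER
  Position 1: 'a' vs 'c' => DIFFER
  Position 2: 'b' vs 'b' => same
  Position 3: 'd' vs 'a' => DIFFER
  Position 4: 'b' vs 'a' => DIFFER
  Position 5: 'a' vs 'e' => DIFFER
Positions that differ: 5

5


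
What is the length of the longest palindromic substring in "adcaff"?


Input: "adcaff"
Checking substrings for palindromes:
  [4:6] "ff" (len 2) => palindrome
Longest palindromic substring: "ff" with length 2

2


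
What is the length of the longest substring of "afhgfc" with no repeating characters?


Input: "afhgfc"
Sliding window (track last position of each char):
  Position 0 ('a'): window [0,0] length 1 -- new best
  Position 1 ('f'): window [0,1] length 2 -- new best
  Position 2 ('h'): window [0,2] length 3 -- new best
  Position 3 ('g'): window [0,3] length 4 -- new best
  Position 4 ('f'): repeat (last at 1), move window start to 2
  Position 4 ('f'): window [2,4] length 3
  Position 5 ('c'): window [2,5] length 4
Longest substring with no repeats: "afhg" with length 4

4


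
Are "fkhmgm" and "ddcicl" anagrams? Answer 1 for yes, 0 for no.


Strings: "fkhmgm", "ddcicl"
Sorted first:  fghkmm
Sorted second: ccddil
Differ at position 0: 'f' vs 'c' => not anagrams

0


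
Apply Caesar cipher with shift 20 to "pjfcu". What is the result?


Caesar cipher: shift "pjfcu" by 20
  'p' (pos 15) + 20 = pos 9 = 'j'
  'j' (pos 9) + 20 = pos 3 = 'd'
  'f' (pos 5) + 20 = pos 25 = 'z'
  'c' (pos 2) + 20 = pos 22 = 'w'
  'u' (pos 20) + 20 = pos 14 = 'o'
Result: jdzwo

jdzwo


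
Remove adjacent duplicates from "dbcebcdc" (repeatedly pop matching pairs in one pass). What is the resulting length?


Input: dbcebcdc
Stack-based adjacent duplicate removal:
  Read 'd': push. Stack: d
  Read 'b': push. Stack: db
  Read 'c': push. Stack: dbc
  Read 'e': push. Stack: dbce
  Read 'b': push. Stack: dbceb
  Read 'c': push. Stack: dbcebc
  Read 'd': push. Stack: dbcebcd
  Read 'c': push. Stack: dbcebcdc
Final stack: "dbcebcdc" (length 8)

8


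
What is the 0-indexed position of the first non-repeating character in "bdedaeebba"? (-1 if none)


Input: bdedaeebba
Character frequencies:
  'a': 2
  'b': 3
  'd': 2
  'e': 3
Scanning left to right for freq == 1:
  Position 0 ('b'): freq=3, skip
  Position 1 ('d'): freq=2, skip
  Position 2 ('e'): freq=3, skip
  Position 3 ('d'): freq=2, skip
  Position 4 ('a'): freq=2, skip
  Position 5 ('e'): freq=3, skip
  Position 6 ('e'): freq=3, skip
  Position 7 ('b'): freq=3, skip
  Position 8 ('b'): freq=3, skip
  Position 9 ('a'): freq=2, skip
  No unique character found => answer = -1

-1


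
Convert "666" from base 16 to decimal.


Input: "666" in base 16
Positional expansion:
  Digit '6' (value 6) x 16^2 = 1536
  Digit '6' (value 6) x 16^1 = 96
  Digit '6' (value 6) x 16^0 = 6
Sum = 1638

1638


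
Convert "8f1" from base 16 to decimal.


Input: "8f1" in base 16
Positional expansion:
  Digit '8' (value 8) x 16^2 = 2048
  Digit 'f' (value 15) x 16^1 = 240
  Digit '1' (value 1) x 16^0 = 1
Sum = 2289

2289


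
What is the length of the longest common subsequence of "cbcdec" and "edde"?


LCS of "cbcdec" and "edde"
DP table:
           e    d    d    e
      0    0    0    0    0
  c   0    0    0    0    0
  b   0    0    0    0    0
  c   0    0    0    0    0
  d   0    0    1    1    1
  e   0    1    1    1    2
  c   0    1    1    1    2
LCS length = dp[6][4] = 2

2


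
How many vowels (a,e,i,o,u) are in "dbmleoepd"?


Input: dbmleoepd
Checking each character:
  'd' at position 0: consonant
  'b' at position 1: consonant
  'm' at position 2: consonant
  'l' at position 3: consonant
  'e' at position 4: vowel (running total: 1)
  'o' at position 5: vowel (running total: 2)
  'e' at position 6: vowel (running total: 3)
  'p' at position 7: consonant
  'd' at position 8: consonant
Total vowels: 3

3


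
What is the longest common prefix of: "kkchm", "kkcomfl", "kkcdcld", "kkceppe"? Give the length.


Words: kkchm, kkcomfl, kkcdcld, kkceppe
  Position 0: all 'k' => match
  Position 1: all 'k' => match
  Position 2: all 'c' => match
  Position 3: ('h', 'o', 'd', 'e') => mismatch, stop
LCP = "kkc" (length 3)

3


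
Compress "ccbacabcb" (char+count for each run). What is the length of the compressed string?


Input: ccbacabcb
Runs:
  'c' x 2 => "c2"
  'b' x 1 => "b1"
  'a' x 1 => "a1"
  'c' x 1 => "c1"
  'a' x 1 => "a1"
  'b' x 1 => "b1"
  'c' x 1 => "c1"
  'b' x 1 => "b1"
Compressed: "c2b1a1c1a1b1c1b1"
Compressed length: 16

16


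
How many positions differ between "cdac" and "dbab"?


Comparing "cdac" and "dbab" position by position:
  Position 0: 'c' vs 'd' => DIFFER
  Position 1: 'd' vs 'b' => DIFFER
  Position 2: 'a' vs 'a' => same
  Position 3: 'c' vs 'b' => DIFFER
Positions that differ: 3

3


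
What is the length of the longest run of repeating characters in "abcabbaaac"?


Input: "abcabbaaac"
Scanning for longest run:
  Position 1 ('b'): new char, reset run to 1
  Position 2 ('c'): new char, reset run to 1
  Position 3 ('a'): new char, reset run to 1
  Position 4 ('b'): new char, reset run to 1
  Position 5 ('b'): continues run of 'b', length=2
  Position 6 ('a'): new char, reset run to 1
  Position 7 ('a'): continues run of 'a', length=2
  Position 8 ('a'): continues run of 'a', length=3
  Position 9 ('c'): new char, reset run to 1
Longest run: 'a' with length 3

3


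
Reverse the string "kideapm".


Input: kideapm
Reading characters right to left:
  Position 6: 'm'
  Position 5: 'p'
  Position 4: 'a'
  Position 3: 'e'
  Position 2: 'd'
  Position 1: 'i'
  Position 0: 'k'
Reversed: mpaedik

mpaedik


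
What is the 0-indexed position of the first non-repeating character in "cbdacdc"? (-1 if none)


Input: cbdacdc
Character frequencies:
  'a': 1
  'b': 1
  'c': 3
  'd': 2
Scanning left to right for freq == 1:
  Position 0 ('c'): freq=3, skip
  Position 1 ('b'): unique! => answer = 1

1


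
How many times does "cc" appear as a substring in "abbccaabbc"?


Searching for "cc" in "abbccaabbc"
Scanning each position:
  Position 0: "ab" => no
  Position 1: "bb" => no
  Position 2: "bc" => no
  Position 3: "cc" => MATCH
  Position 4: "ca" => no
  Position 5: "aa" => no
  Position 6: "ab" => no
  Position 7: "bb" => no
  Position 8: "bc" => no
Total occurrences: 1

1


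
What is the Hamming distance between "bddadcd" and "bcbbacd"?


Comparing "bddadcd" and "bcbbacd" position by position:
  Position 0: 'b' vs 'b' => same
  Position 1: 'd' vs 'c' => differ
  Position 2: 'd' vs 'b' => differ
  Position 3: 'a' vs 'b' => differ
  Position 4: 'd' vs 'a' => differ
  Position 5: 'c' vs 'c' => same
  Position 6: 'd' vs 'd' => same
Total differences (Hamming distance): 4

4


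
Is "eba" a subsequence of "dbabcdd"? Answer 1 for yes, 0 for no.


Check if "eba" is a subsequence of "dbabcdd"
Greedy scan:
  Position 0 ('d'): no match needed
  Position 1 ('b'): no match needed
  Position 2 ('a'): no match needed
  Position 3 ('b'): no match needed
  Position 4 ('c'): no match needed
  Position 5 ('d'): no match needed
  Position 6 ('d'): no match needed
Only matched 0/3 characters => not a subsequence

0


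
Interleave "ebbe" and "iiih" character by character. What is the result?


Interleaving "ebbe" and "iiih":
  Position 0: 'e' from first, 'i' from second => "ei"
  Position 1: 'b' from first, 'i' from second => "bi"
  Position 2: 'b' from first, 'i' from second => "bi"
  Position 3: 'e' from first, 'h' from second => "eh"
Result: eibibieh

eibibieh


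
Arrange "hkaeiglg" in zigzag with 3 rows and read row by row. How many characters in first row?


Zigzag "hkaeiglg" into 3 rows:
Placing characters:
  'h' => row 0
  'k' => row 1
  'a' => row 2
  'e' => row 1
  'i' => row 0
  'g' => row 1
  'l' => row 2
  'g' => row 1
Rows:
  Row 0: "hi"
  Row 1: "kegg"
  Row 2: "al"
First row length: 2

2


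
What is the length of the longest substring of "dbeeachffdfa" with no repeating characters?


Input: "dbeeachffdfa"
Sliding window (track last position of each char):
  Position 0 ('d'): window [0,0] length 1 -- new best
  Position 1 ('b'): window [0,1] length 2 -- new best
  Position 2 ('e'): window [0,2] length 3 -- new best
  Position 3 ('e'): repeat (last at 2), move window start to 3
  Position 3 ('e'): window [3,3] length 1
  Position 4 ('a'): window [3,4] length 2
  Position 5 ('c'): window [3,5] length 3
  Position 6 ('h'): window [3,6] length 4 -- new best
  Position 7 ('f'): window [3,7] length 5 -- new best
  Position 8 ('f'): repeat (last at 7), move window start to 8
  Position 8 ('f'): window [8,8] length 1
  Position 9 ('d'): window [8,9] length 2
  Position 10 ('f'): repeat (last at 8), move window start to 9
  Position 10 ('f'): window [9,10] length 2
  Position 11 ('a'): window [9,11] length 3
Longest substring with no repeats: "eachf" with length 5

5


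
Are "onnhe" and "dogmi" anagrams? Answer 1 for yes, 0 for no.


Strings: "onnhe", "dogmi"
Sorted first:  ehnno
Sorted second: dgimo
Differ at position 0: 'e' vs 'd' => not anagrams

0


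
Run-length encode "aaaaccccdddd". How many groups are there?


Input: aaaaccccdddd
Scanning for consecutive runs:
  Group 1: 'a' x 4 (positions 0-3)
  Group 2: 'c' x 4 (positions 4-7)
  Group 3: 'd' x 4 (positions 8-11)
Total groups: 3

3


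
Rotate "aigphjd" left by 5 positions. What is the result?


Input: "aigphjd", rotate left by 5
First 5 characters: "aigph"
Remaining characters: "jd"
Concatenate remaining + first: "jd" + "aigph" = "jdaigph"

jdaigph


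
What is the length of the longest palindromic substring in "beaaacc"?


Input: "beaaacc"
Checking substrings for palindromes:
  [2:5] "aaa" (len 3) => palindrome
  [2:4] "aa" (len 2) => palindrome
  [3:5] "aa" (len 2) => palindrome
  [5:7] "cc" (len 2) => palindrome
Longest palindromic substring: "aaa" with length 3

3


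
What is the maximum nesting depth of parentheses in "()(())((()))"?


Input: "()(())((()))"
Tracking depth:
  Position 0 '(': depth becomes 1
  Position 1 ')': depth becomes 0
  Position 2 '(': depth becomes 1
  Position 3 '(': depth becomes 2
  Position 4 ')': depth becomes 1
  Position 5 ')': depth becomes 0
  Position 6 '(': depth becomes 1
  Position 7 '(': depth becomes 2
  Position 8 '(': depth becomes 3
  Position 9 ')': depth becomes 2
  Position 10 ')': depth becomes 1
  Position 11 ')': depth becomes 0
Maximum depth reached: 3

3


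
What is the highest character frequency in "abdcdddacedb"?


Input: abdcdddacedb
Character counts:
  'a': 2
  'b': 2
  'c': 2
  'd': 5
  'e': 1
Maximum frequency: 5

5


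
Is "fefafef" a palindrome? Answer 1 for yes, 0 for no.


Input: fefafef
Reversed: fefafef
  Compare pos 0 ('f') with pos 6 ('f'): match
  Compare pos 1 ('e') with pos 5 ('e'): match
  Compare pos 2 ('f') with pos 4 ('f'): match
Result: palindrome

1


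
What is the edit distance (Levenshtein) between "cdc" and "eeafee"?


Computing edit distance: "cdc" -> "eeafee"
DP table:
           e    e    a    f    e    e
      0    1    2    3    4    5    6
  c   1    1    2    3    4    5    6
  d   2    2    2    3    4    5    6
  c   3    3    3    3    4    5    6
Edit distance = dp[3][6] = 6

6


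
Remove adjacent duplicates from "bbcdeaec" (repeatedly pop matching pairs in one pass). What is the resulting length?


Input: bbcdeaec
Stack-based adjacent duplicate removal:
  Read 'b': push. Stack: b
  Read 'b': matches stack top 'b' => pop. Stack: (empty)
  Read 'c': push. Stack: c
  Read 'd': push. Stack: cd
  Read 'e': push. Stack: cde
  Read 'a': push. Stack: cdea
  Read 'e': push. Stack: cdeae
  Read 'c': push. Stack: cdeaec
Final stack: "cdeaec" (length 6)

6


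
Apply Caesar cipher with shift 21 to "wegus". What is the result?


Caesar cipher: shift "wegus" by 21
  'w' (pos 22) + 21 = pos 17 = 'r'
  'e' (pos 4) + 21 = pos 25 = 'z'
  'g' (pos 6) + 21 = pos 1 = 'b'
  'u' (pos 20) + 21 = pos 15 = 'p'
  's' (pos 18) + 21 = pos 13 = 'n'
Result: rzbpn

rzbpn


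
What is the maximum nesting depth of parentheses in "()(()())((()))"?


Input: "()(()())((()))"
Tracking depth:
  Position 0 '(': depth becomes 1
  Position 1 ')': depth becomes 0
  Position 2 '(': depth becomes 1
  Position 3 '(': depth becomes 2
  Position 4 ')': depth becomes 1
  Position 5 '(': depth becomes 2
  Position 6 ')': depth becomes 1
  Position 7 ')': depth becomes 0
  Position 8 '(': depth becomes 1
  Position 9 '(': depth becomes 2
  Position 10 '(': depth becomes 3
  Position 11 ')': depth becomes 2
  Position 12 ')': depth becomes 1
  Position 13 ')': depth becomes 0
Maximum depth reached: 3

3


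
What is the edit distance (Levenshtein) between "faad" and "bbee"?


Computing edit distance: "faad" -> "bbee"
DP table:
           b    b    e    e
      0    1    2    3    4
  f   1    1    2    3    4
  a   2    2    2    3    4
  a   3    3    3    3    4
  d   4    4    4    4    4
Edit distance = dp[4][4] = 4

4


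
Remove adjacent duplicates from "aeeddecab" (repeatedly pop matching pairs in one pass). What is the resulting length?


Input: aeeddecab
Stack-based adjacent duplicate removal:
  Read 'a': push. Stack: a
  Read 'e': push. Stack: ae
  Read 'e': matches stack top 'e' => pop. Stack: a
  Read 'd': push. Stack: ad
  Read 'd': matches stack top 'd' => pop. Stack: a
  Read 'e': push. Stack: ae
  Read 'c': push. Stack: aec
  Read 'a': push. Stack: aeca
  Read 'b': push. Stack: aecab
Final stack: "aecab" (length 5)

5


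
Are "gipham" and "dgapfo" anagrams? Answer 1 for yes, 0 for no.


Strings: "gipham", "dgapfo"
Sorted first:  aghimp
Sorted second: adfgop
Differ at position 1: 'g' vs 'd' => not anagrams

0


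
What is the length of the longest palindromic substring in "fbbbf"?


Input: "fbbbf"
Checking substrings for palindromes:
  [0:5] "fbbbf" (len 5) => palindrome
  [1:4] "bbb" (len 3) => palindrome
  [1:3] "bb" (len 2) => palindrome
  [2:4] "bb" (len 2) => palindrome
Longest palindromic substring: "fbbbf" with length 5

5


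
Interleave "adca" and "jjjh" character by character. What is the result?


Interleaving "adca" and "jjjh":
  Position 0: 'a' from first, 'j' from second => "aj"
  Position 1: 'd' from first, 'j' from second => "dj"
  Position 2: 'c' from first, 'j' from second => "cj"
  Position 3: 'a' from first, 'h' from second => "ah"
Result: ajdjcjah

ajdjcjah


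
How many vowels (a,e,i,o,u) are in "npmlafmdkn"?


Input: npmlafmdkn
Checking each character:
  'n' at position 0: consonant
  'p' at position 1: consonant
  'm' at position 2: consonant
  'l' at position 3: consonant
  'a' at position 4: vowel (running total: 1)
  'f' at position 5: consonant
  'm' at position 6: consonant
  'd' at position 7: consonant
  'k' at position 8: consonant
  'n' at position 9: consonant
Total vowels: 1

1


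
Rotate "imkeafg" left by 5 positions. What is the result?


Input: "imkeafg", rotate left by 5
First 5 characters: "imkea"
Remaining characters: "fg"
Concatenate remaining + first: "fg" + "imkea" = "fgimkea"

fgimkea


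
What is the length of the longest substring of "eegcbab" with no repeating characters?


Input: "eegcbab"
Sliding window (track last position of each char):
  Position 0 ('e'): window [0,0] length 1 -- new best
  Position 1 ('e'): repeat (last at 0), move window start to 1
  Position 1 ('e'): window [1,1] length 1
  Position 2 ('g'): window [1,2] length 2 -- new best
  Position 3 ('c'): window [1,3] length 3 -- new best
  Position 4 ('b'): window [1,4] length 4 -- new best
  Position 5 ('a'): window [1,5] length 5 -- new best
  Position 6 ('b'): repeat (last at 4), move window start to 5
  Position 6 ('b'): window [5,6] length 2
Longest substring with no repeats: "egcba" with length 5

5
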